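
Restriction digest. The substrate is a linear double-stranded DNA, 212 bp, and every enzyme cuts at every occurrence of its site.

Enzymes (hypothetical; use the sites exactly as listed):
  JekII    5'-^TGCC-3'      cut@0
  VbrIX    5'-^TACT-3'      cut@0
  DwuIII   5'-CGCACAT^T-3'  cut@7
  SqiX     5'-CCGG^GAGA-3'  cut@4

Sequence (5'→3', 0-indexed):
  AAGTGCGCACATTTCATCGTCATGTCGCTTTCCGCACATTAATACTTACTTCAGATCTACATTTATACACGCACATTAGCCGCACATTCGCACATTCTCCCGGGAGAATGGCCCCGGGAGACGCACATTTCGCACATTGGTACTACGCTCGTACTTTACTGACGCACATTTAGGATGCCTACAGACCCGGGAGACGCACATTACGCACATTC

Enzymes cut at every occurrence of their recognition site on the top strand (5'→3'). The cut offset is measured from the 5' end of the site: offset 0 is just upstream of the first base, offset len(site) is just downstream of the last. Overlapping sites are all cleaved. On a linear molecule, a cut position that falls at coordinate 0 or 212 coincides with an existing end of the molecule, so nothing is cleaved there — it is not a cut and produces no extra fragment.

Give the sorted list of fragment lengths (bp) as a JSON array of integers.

Site scan:
  JekII TGCC/0: at [175] ⇒ [175]
  VbrIX TACT/0: at [42, 46, 140, 151, 156] ⇒ [42, 46, 140, 151, 156]
  DwuIII CGCACATT/7: at [5, 32, 69, 80, 88, 121, 130, 162, 194, 203] ⇒ [12, 39, 76, 87, 95, 128, 137, 169, 201, 210]
  SqiX CCGGGAGA/4: at [99, 113, 186] ⇒ [103, 117, 190]

All cut coordinates (distinct, sorted): [12, 39, 42, 46, 76, 87, 95, 103, 117, 128, 137, 140, 151, 156, 169, 175, 190, 201, 210]

Fragment lengths:
  [0,12): 12 bp
  [12,39): 27 bp
  [39,42): 3 bp
  [42,46): 4 bp
  [46,76): 30 bp
  [76,87): 11 bp
  [87,95): 8 bp
  [95,103): 8 bp
  [103,117): 14 bp
  [117,128): 11 bp
  [128,137): 9 bp
  [137,140): 3 bp
  [140,151): 11 bp
  [151,156): 5 bp
  [156,169): 13 bp
  [169,175): 6 bp
  [175,190): 15 bp
  [190,201): 11 bp
  [201,210): 9 bp
  [210,212): 2 bp

[2,3,3,4,5,6,8,8,9,9,11,11,11,11,12,13,14,15,27,30]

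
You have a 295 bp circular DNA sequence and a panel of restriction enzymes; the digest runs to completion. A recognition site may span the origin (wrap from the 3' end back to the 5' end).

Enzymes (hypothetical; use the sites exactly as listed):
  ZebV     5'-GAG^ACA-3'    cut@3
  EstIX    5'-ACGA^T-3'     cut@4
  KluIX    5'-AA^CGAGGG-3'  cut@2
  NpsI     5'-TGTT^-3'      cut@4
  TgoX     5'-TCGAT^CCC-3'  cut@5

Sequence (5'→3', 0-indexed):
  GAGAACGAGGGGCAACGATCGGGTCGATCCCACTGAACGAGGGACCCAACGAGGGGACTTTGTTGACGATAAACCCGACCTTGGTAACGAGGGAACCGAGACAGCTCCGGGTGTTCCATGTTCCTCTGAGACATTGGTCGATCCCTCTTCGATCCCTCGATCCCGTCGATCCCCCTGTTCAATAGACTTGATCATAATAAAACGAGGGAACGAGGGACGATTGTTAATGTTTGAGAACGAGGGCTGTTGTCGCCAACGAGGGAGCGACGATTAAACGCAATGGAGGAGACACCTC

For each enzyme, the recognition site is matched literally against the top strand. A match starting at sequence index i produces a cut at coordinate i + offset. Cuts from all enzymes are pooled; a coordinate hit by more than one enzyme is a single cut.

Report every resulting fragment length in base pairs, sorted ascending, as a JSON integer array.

[5,5,6,6,7,8,8,8,8,9,9,9,10,10,11,11,12,12,12,13,13,14,15,15,18,18,23]

Site scan:
  ZebV (GAGACA, off=3): starts [97, 127, 285] → cuts [100, 130, 288]
  EstIX (ACGAT, off=4): starts [14, 65, 216, 266] → cuts [18, 69, 220, 270]
  KluIX (AACGAGGG, off=2): starts [3, 35, 47, 85, 200, 208, 235, 254] → cuts [5, 37, 49, 87, 202, 210, 237, 256]
  NpsI (TGTT, off=4): starts [60, 111, 118, 175, 221, 227, 244] → cuts [64, 115, 122, 179, 225, 231, 248]
  TgoX (TCGATCCC, off=5): starts [23, 137, 148, 156, 165] → cuts [28, 142, 153, 161, 170]

All cut coordinates (distinct, sorted): [5, 18, 28, 37, 49, 64, 69, 87, 100, 115, 122, 130, 142, 153, 161, 170, 179, 202, 210, 220, 225, 231, 237, 248, 256, 270, 288]

Fragments:
  5→18: 13 bp
  18→28: 10 bp
  28→37: 9 bp
  37→49: 12 bp
  49→64: 15 bp
  64→69: 5 bp
  69→87: 18 bp
  87→100: 13 bp
  100→115: 15 bp
  115→122: 7 bp
  122→130: 8 bp
  130→142: 12 bp
  142→153: 11 bp
  153→161: 8 bp
  161→170: 9 bp
  170→179: 9 bp
  179→202: 23 bp
  202→210: 8 bp
  210→220: 10 bp
  220→225: 5 bp
  225→231: 6 bp
  231→237: 6 bp
  237→248: 11 bp
  248→256: 8 bp
  256→270: 14 bp
  270→288: 18 bp
  288→5 (wrap): 295-288+5 = 12 bp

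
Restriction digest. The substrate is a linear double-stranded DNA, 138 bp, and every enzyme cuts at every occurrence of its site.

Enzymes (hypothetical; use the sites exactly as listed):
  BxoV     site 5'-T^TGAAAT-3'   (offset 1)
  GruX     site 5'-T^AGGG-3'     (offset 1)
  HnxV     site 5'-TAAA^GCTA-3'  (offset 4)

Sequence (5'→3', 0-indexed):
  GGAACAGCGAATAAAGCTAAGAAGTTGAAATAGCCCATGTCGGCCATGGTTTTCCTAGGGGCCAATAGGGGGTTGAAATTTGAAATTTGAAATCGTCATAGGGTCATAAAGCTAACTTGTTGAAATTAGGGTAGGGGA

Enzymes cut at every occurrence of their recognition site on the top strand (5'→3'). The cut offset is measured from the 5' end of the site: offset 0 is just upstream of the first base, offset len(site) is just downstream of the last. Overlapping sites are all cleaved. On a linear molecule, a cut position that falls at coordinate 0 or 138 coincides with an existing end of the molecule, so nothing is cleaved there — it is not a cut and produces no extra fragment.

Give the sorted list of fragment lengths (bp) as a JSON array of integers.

Scan for sites:
  BxoV TTGAAAT/1: at [24, 72, 79, 86, 119] ⇒ [25, 73, 80, 87, 120]
  GruX TAGGG/1: at [55, 65, 98, 126, 131] ⇒ [56, 66, 99, 127, 132]
  HnxV TAAAGCTA/4: at [11, 106] ⇒ [15, 110]

All cut coordinates (distinct, sorted): [15, 25, 56, 66, 73, 80, 87, 99, 110, 120, 127, 132]

Fragment lengths:
  [0,15): 15 bp
  [15,25): 10 bp
  [25,56): 31 bp
  [56,66): 10 bp
  [66,73): 7 bp
  [73,80): 7 bp
  [80,87): 7 bp
  [87,99): 12 bp
  [99,110): 11 bp
  [110,120): 10 bp
  [120,127): 7 bp
  [127,132): 5 bp
  [132,138): 6 bp

[5,6,7,7,7,7,10,10,10,11,12,15,31]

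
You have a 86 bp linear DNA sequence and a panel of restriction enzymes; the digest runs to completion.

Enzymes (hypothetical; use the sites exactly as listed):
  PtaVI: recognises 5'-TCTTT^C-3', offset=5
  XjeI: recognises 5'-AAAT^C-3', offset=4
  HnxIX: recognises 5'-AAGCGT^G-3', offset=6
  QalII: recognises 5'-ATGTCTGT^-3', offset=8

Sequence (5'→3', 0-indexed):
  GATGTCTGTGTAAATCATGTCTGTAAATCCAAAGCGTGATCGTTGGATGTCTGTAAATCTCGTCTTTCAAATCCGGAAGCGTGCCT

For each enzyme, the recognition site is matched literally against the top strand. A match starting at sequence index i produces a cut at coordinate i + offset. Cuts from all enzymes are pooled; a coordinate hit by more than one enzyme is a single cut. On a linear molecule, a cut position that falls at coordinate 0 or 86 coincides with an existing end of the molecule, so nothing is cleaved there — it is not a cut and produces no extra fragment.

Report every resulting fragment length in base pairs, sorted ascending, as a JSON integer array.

Scan for sites:
  PtaVI (TCTTTC, off=5): starts [62] → cuts [67]
  XjeI (AAATC, off=4): starts [11, 24, 54, 68] → cuts [15, 28, 58, 72]
  HnxIX (AAGCGTG, off=6): starts [31, 76] → cuts [37, 82]
  QalII (ATGTCTGT, off=8): starts [1, 16, 46] → cuts [9, 24, 54]

All cut coordinates (distinct, sorted): [9, 15, 24, 28, 37, 54, 58, 67, 72, 82]

Fragment lengths:
  [0,9): 9 bp
  [9,15): 6 bp
  [15,24): 9 bp
  [24,28): 4 bp
  [28,37): 9 bp
  [37,54): 17 bp
  [54,58): 4 bp
  [58,67): 9 bp
  [67,72): 5 bp
  [72,82): 10 bp
  [82,86): 4 bp

[4,4,4,5,6,9,9,9,9,10,17]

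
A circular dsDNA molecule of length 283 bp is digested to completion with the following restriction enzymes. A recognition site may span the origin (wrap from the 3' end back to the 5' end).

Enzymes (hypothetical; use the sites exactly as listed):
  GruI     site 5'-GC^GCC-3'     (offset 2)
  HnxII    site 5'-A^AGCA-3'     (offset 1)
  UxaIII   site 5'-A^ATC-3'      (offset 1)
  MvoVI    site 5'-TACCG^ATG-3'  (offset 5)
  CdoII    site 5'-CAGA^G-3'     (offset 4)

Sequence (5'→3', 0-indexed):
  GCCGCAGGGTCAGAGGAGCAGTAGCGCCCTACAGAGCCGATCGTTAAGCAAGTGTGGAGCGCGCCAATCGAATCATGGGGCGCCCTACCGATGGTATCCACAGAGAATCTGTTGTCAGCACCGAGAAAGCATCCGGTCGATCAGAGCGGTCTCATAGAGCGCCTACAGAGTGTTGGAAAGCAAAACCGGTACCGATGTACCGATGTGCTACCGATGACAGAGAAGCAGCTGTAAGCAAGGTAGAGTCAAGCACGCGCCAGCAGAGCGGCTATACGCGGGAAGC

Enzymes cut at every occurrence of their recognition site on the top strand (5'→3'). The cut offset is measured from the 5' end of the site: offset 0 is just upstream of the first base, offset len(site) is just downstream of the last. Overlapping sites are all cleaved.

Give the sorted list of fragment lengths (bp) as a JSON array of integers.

[2,2,4,5,7,8,8,9,9,9,9,10,10,10,11,11,11,14,14,15,15,16,16,18,19,21]

Per-enzyme occurrences:
  GruI (GCGCC, off=2): starts [23, 60, 79, 158, 253, 281] → cuts [0, 25, 62, 81, 160, 255]
  HnxII (AAGCA, off=1): starts [45, 126, 177, 222, 232, 247] → cuts [46, 127, 178, 223, 233, 248]
  UxaIII (AATC, off=1): starts [65, 70, 105] → cuts [66, 71, 106]
  MvoVI (TACCGATG, off=5): starts [85, 189, 197, 208] → cuts [90, 194, 202, 213]
  CdoII (CAGAG, off=4): starts [10, 31, 100, 141, 165, 217, 260] → cuts [14, 35, 104, 145, 169, 221, 264]

All cut coordinates (distinct, sorted): [0, 14, 25, 35, 46, 62, 66, 71, 81, 90, 104, 106, 127, 145, 160, 169, 178, 194, 202, 213, 221, 223, 233, 248, 255, 264]

Fragment lengths:
  0→14: 14 bp
  14→25: 11 bp
  25→35: 10 bp
  35→46: 11 bp
  46→62: 16 bp
  62→66: 4 bp
  66→71: 5 bp
  71→81: 10 bp
  81→90: 9 bp
  90→104: 14 bp
  104→106: 2 bp
  106→127: 21 bp
  127→145: 18 bp
  145→160: 15 bp
  160→169: 9 bp
  169→178: 9 bp
  178→194: 16 bp
  194→202: 8 bp
  202→213: 11 bp
  213→221: 8 bp
  221→223: 2 bp
  223→233: 10 bp
  233→248: 15 bp
  248→255: 7 bp
  255→264: 9 bp
  264→0 (wrap): 283-264+0 = 19 bp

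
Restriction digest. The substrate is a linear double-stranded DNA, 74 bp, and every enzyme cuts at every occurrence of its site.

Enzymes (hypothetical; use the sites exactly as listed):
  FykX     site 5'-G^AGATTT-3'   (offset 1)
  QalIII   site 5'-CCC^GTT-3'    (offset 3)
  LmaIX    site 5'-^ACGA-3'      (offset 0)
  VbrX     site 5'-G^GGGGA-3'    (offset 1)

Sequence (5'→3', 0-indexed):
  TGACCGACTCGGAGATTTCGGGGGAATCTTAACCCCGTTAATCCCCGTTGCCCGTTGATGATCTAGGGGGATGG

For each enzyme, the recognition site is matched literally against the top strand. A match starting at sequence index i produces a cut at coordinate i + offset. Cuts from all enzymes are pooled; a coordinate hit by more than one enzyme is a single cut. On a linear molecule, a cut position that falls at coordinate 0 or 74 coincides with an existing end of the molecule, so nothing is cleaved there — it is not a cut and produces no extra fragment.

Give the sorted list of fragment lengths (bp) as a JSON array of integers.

[7,8,8,10,12,13,16]

Scan for sites:
  FykX (GAGATTT, off=1): starts [11] → cuts [12]
  QalIII (CCCGTT, off=3): starts [33, 43, 50] → cuts [36, 46, 53]
  LmaIX (ACGA, off=0): no sites
  VbrX (GGGGGA, off=1): starts [19, 65] → cuts [20, 66]

All cut coordinates (distinct, sorted): [12, 20, 36, 46, 53, 66]

Fragment lengths:
  [0,12): 12 bp
  [12,20): 8 bp
  [20,36): 16 bp
  [36,46): 10 bp
  [46,53): 7 bp
  [53,66): 13 bp
  [66,74): 8 bp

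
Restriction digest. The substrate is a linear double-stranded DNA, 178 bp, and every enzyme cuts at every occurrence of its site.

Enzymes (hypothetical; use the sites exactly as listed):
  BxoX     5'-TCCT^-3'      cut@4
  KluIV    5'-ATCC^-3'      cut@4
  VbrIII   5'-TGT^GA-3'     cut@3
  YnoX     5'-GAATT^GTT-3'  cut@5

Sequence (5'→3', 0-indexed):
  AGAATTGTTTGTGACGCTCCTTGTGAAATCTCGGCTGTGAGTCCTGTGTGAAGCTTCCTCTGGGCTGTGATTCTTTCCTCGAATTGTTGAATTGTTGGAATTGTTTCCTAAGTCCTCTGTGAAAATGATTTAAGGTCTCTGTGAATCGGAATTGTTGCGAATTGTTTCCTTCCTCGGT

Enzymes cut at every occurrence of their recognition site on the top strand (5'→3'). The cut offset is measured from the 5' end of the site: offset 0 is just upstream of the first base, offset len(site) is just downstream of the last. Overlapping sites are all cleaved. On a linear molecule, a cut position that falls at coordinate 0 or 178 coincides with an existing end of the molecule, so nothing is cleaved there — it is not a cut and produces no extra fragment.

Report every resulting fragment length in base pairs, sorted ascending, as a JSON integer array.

Per-enzyme occurrences:
  BxoX (TCCT, off=4): starts [17, 41, 55, 75, 105, 112, 166, 170] → cuts [21, 45, 59, 79, 109, 116, 170, 174]
  KluIV (ATCC, off=4): no sites
  VbrIII (TGTGA, off=3): starts [9, 21, 35, 46, 65, 117, 139] → cuts [12, 24, 38, 49, 68, 120, 142]
  YnoX (GAATTGTT, off=5): starts [1, 80, 88, 97, 148, 158] → cuts [6, 85, 93, 102, 153, 163]

Pooled cuts: [6, 12, 21, 24, 38, 45, 49, 59, 68, 79, 85, 93, 102, 109, 116, 120, 142, 153, 163, 170, 174]

Fragment lengths:
  [0,6): 6 bp
  [6,12): 6 bp
  [12,21): 9 bp
  [21,24): 3 bp
  [24,38): 14 bp
  [38,45): 7 bp
  [45,49): 4 bp
  [49,59): 10 bp
  [59,68): 9 bp
  [68,79): 11 bp
  [79,85): 6 bp
  [85,93): 8 bp
  [93,102): 9 bp
  [102,109): 7 bp
  [109,116): 7 bp
  [116,120): 4 bp
  [120,142): 22 bp
  [142,153): 11 bp
  [153,163): 10 bp
  [163,170): 7 bp
  [170,174): 4 bp
  [174,178): 4 bp

[3,4,4,4,4,6,6,6,7,7,7,7,8,9,9,9,10,10,11,11,14,22]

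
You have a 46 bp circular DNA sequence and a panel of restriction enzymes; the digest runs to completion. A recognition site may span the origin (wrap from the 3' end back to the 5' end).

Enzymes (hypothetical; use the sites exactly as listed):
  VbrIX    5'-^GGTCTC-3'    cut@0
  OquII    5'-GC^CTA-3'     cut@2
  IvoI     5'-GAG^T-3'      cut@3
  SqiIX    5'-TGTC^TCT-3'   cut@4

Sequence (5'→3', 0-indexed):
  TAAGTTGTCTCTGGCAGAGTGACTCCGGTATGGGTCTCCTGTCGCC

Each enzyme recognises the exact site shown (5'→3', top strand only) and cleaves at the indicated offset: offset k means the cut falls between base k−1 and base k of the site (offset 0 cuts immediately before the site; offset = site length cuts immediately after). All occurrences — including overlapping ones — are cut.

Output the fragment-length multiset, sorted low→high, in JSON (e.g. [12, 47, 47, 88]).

[10,10,13,13]

Per-enzyme occurrences:
  VbrIX GGTCTC/0: at [32] ⇒ [32]
  OquII GCCTA/2: at [43] ⇒ [45]
  IvoI GAGT/3: at [16] ⇒ [19]
  SqiIX TGTCTCT/4: at [5] ⇒ [9]

Pooled cuts: [9, 19, 32, 45]

Fragment lengths:
  9→19: 10 bp
  19→32: 13 bp
  32→45: 13 bp
  45→9 (wrap): 46-45+9 = 10 bp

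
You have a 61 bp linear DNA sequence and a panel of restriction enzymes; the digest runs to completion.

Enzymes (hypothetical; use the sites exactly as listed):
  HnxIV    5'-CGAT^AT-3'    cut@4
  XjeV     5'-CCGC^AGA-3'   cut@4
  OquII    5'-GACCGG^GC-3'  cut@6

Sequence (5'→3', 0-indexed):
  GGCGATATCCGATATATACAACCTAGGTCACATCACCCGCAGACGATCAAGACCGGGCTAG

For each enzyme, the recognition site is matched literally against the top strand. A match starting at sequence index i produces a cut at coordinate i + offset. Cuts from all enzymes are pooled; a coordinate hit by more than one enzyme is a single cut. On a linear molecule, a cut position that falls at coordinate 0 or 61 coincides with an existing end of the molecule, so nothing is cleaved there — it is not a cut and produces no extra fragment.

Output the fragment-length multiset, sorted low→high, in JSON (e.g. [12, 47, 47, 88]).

[5,6,7,16,27]

Site scan:
  HnxIV CGATAT/4: at [2, 9] ⇒ [6, 13]
  XjeV CCGCAGA/4: at [36] ⇒ [40]
  OquII GACCGGGC/6: at [50] ⇒ [56]

All cut coordinates (distinct, sorted): [6, 13, 40, 56]

Fragment lengths:
  [0,6): 6 bp
  [6,13): 7 bp
  [13,40): 27 bp
  [40,56): 16 bp
  [56,61): 5 bp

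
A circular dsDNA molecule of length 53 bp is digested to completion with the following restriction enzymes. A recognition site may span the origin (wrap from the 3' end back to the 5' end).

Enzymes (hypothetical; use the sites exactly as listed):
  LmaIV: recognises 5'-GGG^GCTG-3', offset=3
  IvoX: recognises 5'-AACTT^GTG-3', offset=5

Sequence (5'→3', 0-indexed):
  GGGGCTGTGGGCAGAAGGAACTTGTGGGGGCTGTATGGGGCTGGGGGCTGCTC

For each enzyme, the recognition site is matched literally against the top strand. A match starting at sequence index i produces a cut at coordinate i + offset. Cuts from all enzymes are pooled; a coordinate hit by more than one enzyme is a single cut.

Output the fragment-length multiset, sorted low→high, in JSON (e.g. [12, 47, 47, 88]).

Site scan:
  LmaIV GGGGCTG/3: at [0, 26, 36, 43] ⇒ [3, 29, 39, 46]
  IvoX AACTTGTG/5: at [18] ⇒ [23]

Pooled cuts: [3, 23, 29, 39, 46]

Fragment lengths:
  3→23: 20 bp
  23→29: 6 bp
  29→39: 10 bp
  39→46: 7 bp
  46→3 (wrap): 53-46+3 = 10 bp

[6,7,10,10,20]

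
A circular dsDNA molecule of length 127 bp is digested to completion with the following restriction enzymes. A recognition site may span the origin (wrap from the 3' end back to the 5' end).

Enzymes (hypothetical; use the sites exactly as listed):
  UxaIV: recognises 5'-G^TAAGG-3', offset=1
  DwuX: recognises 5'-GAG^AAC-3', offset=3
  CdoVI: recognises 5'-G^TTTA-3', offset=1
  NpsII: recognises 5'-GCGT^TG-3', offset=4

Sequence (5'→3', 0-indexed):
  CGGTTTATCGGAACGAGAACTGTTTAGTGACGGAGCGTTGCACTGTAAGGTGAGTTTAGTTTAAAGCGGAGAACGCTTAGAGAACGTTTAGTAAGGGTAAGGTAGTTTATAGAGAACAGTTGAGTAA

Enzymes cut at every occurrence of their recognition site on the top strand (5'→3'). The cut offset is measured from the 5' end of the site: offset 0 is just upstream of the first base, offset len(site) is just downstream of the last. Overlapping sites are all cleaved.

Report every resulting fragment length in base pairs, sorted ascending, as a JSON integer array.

Scan for sites:
  UxaIV GTAAGG/1: at [44, 90, 96] ⇒ [45, 91, 97]
  DwuX GAGAAC/3: at [14, 68, 79, 111] ⇒ [17, 71, 82, 114]
  CdoVI GTTTA/1: at [2, 21, 53, 58, 85, 104] ⇒ [3, 22, 54, 59, 86, 105]
  NpsII GCGTTG/4: at [34] ⇒ [38]

Pooled cuts: [3, 17, 22, 38, 45, 54, 59, 71, 82, 86, 91, 97, 105, 114]

Fragments:
  3→17: 14 bp
  17→22: 5 bp
  22→38: 16 bp
  38→45: 7 bp
  45→54: 9 bp
  54→59: 5 bp
  59→71: 12 bp
  71→82: 11 bp
  82→86: 4 bp
  86→91: 5 bp
  91→97: 6 bp
  97→105: 8 bp
  105→114: 9 bp
  114→3 (wrap): 127-114+3 = 16 bp

[4,5,5,5,6,7,8,9,9,11,12,14,16,16]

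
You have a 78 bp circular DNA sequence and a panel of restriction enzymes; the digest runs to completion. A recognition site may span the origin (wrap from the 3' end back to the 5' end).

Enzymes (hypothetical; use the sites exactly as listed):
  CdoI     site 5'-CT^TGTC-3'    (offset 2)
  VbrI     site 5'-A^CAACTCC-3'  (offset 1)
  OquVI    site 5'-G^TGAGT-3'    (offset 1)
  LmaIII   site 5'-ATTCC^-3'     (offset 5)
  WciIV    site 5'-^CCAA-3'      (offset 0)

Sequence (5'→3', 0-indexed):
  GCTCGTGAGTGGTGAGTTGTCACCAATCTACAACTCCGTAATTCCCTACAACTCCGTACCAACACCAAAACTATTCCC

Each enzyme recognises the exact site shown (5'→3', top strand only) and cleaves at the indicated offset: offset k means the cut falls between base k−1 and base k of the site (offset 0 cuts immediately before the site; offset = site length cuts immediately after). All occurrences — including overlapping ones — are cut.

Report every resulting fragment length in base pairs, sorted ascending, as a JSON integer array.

Site scan:
  CdoI (CTTGTC, off=2): no sites
  VbrI ACAACTCC/1: at [29, 47] ⇒ [30, 48]
  OquVI GTGAGT/1: at [4, 11] ⇒ [5, 12]
  LmaIII ATTCC/5: at [40, 72] ⇒ [45, 77]
  WciIV CCAA/0: at [22, 58, 64] ⇒ [22, 58, 64]

All cut coordinates (distinct, sorted): [5, 12, 22, 30, 45, 48, 58, 64, 77]

Fragment lengths:
  5→12: 7 bp
  12→22: 10 bp
  22→30: 8 bp
  30→45: 15 bp
  45→48: 3 bp
  48→58: 10 bp
  58→64: 6 bp
  64→77: 13 bp
  77→5 (wrap): 78-77+5 = 6 bp

[3,6,6,7,8,10,10,13,15]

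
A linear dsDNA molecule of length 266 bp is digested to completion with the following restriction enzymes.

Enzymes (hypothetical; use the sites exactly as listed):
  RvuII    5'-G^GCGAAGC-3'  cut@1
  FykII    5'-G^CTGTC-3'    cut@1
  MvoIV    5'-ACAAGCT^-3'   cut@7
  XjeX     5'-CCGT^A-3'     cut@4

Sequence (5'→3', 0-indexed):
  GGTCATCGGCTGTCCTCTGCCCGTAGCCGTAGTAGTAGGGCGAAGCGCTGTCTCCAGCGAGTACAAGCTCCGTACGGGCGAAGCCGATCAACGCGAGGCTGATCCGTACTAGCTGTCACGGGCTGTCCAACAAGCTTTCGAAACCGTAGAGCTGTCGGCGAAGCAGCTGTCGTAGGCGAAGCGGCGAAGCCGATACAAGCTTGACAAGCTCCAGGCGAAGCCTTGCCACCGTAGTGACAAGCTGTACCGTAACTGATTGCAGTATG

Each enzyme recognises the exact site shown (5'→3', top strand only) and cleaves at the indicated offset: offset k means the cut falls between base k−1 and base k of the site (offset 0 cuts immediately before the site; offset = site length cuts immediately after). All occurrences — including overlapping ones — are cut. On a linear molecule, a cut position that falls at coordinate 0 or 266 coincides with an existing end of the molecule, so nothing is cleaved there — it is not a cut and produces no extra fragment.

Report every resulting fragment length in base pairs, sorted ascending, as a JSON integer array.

[4,4,4,4,5,6,6,7,8,8,9,9,9,9,9,10,11,11,14,15,16,18,18,22,30]

Site scan:
  RvuII GGCGAAGC/1: at [38, 76, 156, 174, 182, 213] ⇒ [39, 77, 157, 175, 183, 214]
  FykII GCTGTC/1: at [8, 46, 111, 121, 150, 165] ⇒ [9, 47, 112, 122, 151, 166]
  MvoIV ACAAGCT/7: at [62, 129, 194, 203, 236] ⇒ [69, 136, 201, 210, 243]
  XjeX CCGTA/4: at [20, 26, 69, 103, 143, 228, 246] ⇒ [24, 30, 73, 107, 147, 232, 250]

Pooled cuts: [9, 24, 30, 39, 47, 69, 73, 77, 107, 112, 122, 136, 147, 151, 157, 166, 175, 183, 201, 210, 214, 232, 243, 250]

Fragment lengths:
  [0,9): 9 bp
  [9,24): 15 bp
  [24,30): 6 bp
  [30,39): 9 bp
  [39,47): 8 bp
  [47,69): 22 bp
  [69,73): 4 bp
  [73,77): 4 bp
  [77,107): 30 bp
  [107,112): 5 bp
  [112,122): 10 bp
  [122,136): 14 bp
  [136,147): 11 bp
  [147,151): 4 bp
  [151,157): 6 bp
  [157,166): 9 bp
  [166,175): 9 bp
  [175,183): 8 bp
  [183,201): 18 bp
  [201,210): 9 bp
  [210,214): 4 bp
  [214,232): 18 bp
  [232,243): 11 bp
  [243,250): 7 bp
  [250,266): 16 bp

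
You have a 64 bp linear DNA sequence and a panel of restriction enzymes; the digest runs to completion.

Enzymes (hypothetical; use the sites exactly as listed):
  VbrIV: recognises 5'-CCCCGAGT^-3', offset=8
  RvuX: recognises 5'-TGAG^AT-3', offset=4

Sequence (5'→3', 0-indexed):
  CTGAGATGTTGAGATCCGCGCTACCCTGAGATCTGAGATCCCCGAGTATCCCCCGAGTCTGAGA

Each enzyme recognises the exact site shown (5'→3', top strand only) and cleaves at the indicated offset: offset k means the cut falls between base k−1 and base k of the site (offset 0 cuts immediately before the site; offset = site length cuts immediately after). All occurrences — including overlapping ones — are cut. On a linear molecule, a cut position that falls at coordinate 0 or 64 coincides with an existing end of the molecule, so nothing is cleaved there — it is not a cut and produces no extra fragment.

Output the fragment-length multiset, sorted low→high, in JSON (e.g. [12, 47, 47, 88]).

[5,6,7,8,10,11,17]

Scan for sites:
  VbrIV CCCCGAGT/8: at [39, 50] ⇒ [47, 58]
  RvuX TGAGAT/4: at [1, 9, 26, 33] ⇒ [5, 13, 30, 37]

All cut coordinates (distinct, sorted): [5, 13, 30, 37, 47, 58]

Fragments:
  [0,5): 5 bp
  [5,13): 8 bp
  [13,30): 17 bp
  [30,37): 7 bp
  [37,47): 10 bp
  [47,58): 11 bp
  [58,64): 6 bp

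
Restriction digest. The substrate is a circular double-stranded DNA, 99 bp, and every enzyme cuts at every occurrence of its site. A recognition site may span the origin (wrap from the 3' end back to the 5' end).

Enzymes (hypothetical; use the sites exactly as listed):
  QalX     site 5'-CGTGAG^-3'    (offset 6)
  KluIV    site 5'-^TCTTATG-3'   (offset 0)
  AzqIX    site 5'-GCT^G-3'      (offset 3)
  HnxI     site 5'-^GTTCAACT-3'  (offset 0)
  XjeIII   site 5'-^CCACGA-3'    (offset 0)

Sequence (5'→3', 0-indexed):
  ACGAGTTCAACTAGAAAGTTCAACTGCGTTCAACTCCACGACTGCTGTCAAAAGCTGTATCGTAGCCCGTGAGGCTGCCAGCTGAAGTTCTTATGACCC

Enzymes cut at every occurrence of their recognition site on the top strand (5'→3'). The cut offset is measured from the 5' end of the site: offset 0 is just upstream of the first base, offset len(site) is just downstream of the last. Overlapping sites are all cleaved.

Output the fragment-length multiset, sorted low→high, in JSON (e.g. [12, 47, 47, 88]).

[3,5,6,7,8,9,10,10,11,13,17]

Site scan:
  QalX (CGTGAG, off=6): starts [67] → cuts [73]
  KluIV (TCTTATG, off=0): starts [88] → cuts [88]
  AzqIX (GCTG, off=3): starts [43, 53, 73, 80] → cuts [46, 56, 76, 83]
  HnxI (GTTCAACT, off=0): starts [4, 17, 27] → cuts [4, 17, 27]
  XjeIII (CCACGA, off=0): starts [35, 97] → cuts [35, 97]

Pooled cuts: [4, 17, 27, 35, 46, 56, 73, 76, 83, 88, 97]

Fragments:
  4→17: 13 bp
  17→27: 10 bp
  27→35: 8 bp
  35→46: 11 bp
  46→56: 10 bp
  56→73: 17 bp
  73→76: 3 bp
  76→83: 7 bp
  83→88: 5 bp
  88→97: 9 bp
  97→4 (wrap): 99-97+4 = 6 bp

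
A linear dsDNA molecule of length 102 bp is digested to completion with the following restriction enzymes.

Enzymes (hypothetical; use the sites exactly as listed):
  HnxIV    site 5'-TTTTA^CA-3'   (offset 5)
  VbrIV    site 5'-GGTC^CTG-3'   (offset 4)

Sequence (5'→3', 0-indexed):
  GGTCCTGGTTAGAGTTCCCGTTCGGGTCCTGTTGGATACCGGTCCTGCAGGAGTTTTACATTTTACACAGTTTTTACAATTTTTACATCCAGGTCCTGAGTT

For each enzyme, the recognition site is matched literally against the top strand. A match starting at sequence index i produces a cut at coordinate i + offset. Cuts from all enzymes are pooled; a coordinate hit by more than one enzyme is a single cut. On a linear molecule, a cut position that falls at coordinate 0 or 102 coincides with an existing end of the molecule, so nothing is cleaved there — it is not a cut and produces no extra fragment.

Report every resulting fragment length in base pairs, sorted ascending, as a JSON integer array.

Per-enzyme occurrences:
  HnxIV (TTTTACA, off=5): starts [53, 60, 71, 80] → cuts [58, 65, 76, 85]
  VbrIV (GGTCCTG, off=4): starts [0, 24, 40, 91] → cuts [4, 28, 44, 95]

All cut coordinates (distinct, sorted): [4, 28, 44, 58, 65, 76, 85, 95]

Fragments:
  [0,4): 4 bp
  [4,28): 24 bp
  [28,44): 16 bp
  [44,58): 14 bp
  [58,65): 7 bp
  [65,76): 11 bp
  [76,85): 9 bp
  [85,95): 10 bp
  [95,102): 7 bp

[4,7,7,9,10,11,14,16,24]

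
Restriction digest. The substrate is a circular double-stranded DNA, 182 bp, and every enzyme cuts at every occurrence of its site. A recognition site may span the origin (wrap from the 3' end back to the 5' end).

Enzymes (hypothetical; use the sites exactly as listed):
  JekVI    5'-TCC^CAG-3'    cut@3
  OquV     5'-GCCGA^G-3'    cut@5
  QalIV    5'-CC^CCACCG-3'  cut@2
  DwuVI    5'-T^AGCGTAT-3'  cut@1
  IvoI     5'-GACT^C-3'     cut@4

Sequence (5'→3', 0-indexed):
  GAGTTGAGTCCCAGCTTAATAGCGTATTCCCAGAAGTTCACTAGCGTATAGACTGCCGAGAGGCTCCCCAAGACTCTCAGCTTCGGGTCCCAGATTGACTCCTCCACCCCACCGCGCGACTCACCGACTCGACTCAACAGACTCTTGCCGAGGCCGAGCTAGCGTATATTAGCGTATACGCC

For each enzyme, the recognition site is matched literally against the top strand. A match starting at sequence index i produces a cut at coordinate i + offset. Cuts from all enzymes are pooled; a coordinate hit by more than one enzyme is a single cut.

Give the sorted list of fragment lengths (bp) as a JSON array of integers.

Site scan:
  JekVI (TCCCAG, off=3): starts [8, 27, 87] → cuts [11, 30, 90]
  OquV (GCCGAG, off=5): starts [54, 146, 152, 179] → cuts [2, 59, 151, 157]
  QalIV (CCCCACCG, off=2): starts [106] → cuts [108]
  DwuVI (TAGCGTAT, off=1): starts [19, 41, 159, 169] → cuts [20, 42, 160, 170]
  IvoI (GACTC, off=4): starts [71, 96, 117, 125, 130, 139] → cuts [75, 100, 121, 129, 134, 143]

All cut coordinates (distinct, sorted): [2, 11, 20, 30, 42, 59, 75, 90, 100, 108, 121, 129, 134, 143, 151, 157, 160, 170]

Fragments:
  2→11: 9 bp
  11→20: 9 bp
  20→30: 10 bp
  30→42: 12 bp
  42→59: 17 bp
  59→75: 16 bp
  75→90: 15 bp
  90→100: 10 bp
  100→108: 8 bp
  108→121: 13 bp
  121→129: 8 bp
  129→134: 5 bp
  134→143: 9 bp
  143→151: 8 bp
  151→157: 6 bp
  157→160: 3 bp
  160→170: 10 bp
  170→2 (wrap): 182-170+2 = 14 bp

[3,5,6,8,8,8,9,9,9,10,10,10,12,13,14,15,16,17]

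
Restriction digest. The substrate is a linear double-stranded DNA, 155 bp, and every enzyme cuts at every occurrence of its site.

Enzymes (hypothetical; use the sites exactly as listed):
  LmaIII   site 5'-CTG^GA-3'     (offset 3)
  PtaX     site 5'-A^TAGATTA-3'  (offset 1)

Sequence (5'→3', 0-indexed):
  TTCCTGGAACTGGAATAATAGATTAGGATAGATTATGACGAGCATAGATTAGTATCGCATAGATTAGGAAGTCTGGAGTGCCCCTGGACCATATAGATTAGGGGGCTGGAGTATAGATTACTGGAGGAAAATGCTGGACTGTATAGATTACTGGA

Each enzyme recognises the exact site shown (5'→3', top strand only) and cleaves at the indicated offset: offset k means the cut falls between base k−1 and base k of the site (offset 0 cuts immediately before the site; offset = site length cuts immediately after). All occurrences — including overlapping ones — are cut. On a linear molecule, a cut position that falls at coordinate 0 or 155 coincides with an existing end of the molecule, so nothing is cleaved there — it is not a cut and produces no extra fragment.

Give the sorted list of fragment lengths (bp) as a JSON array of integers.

[2,5,6,6,6,7,7,10,10,10,11,13,15,15,16,16]

Scan for sites:
  LmaIII (CTGGA, off=3): starts [3, 9, 72, 83, 105, 120, 133, 150] → cuts [6, 12, 75, 86, 108, 123, 136, 153]
  PtaX (ATAGATTA, off=1): starts [17, 27, 43, 58, 92, 112, 142] → cuts [18, 28, 44, 59, 93, 113, 143]

All cut coordinates (distinct, sorted): [6, 12, 18, 28, 44, 59, 75, 86, 93, 108, 113, 123, 136, 143, 153]

Fragment lengths:
  [0,6): 6 bp
  [6,12): 6 bp
  [12,18): 6 bp
  [18,28): 10 bp
  [28,44): 16 bp
  [44,59): 15 bp
  [59,75): 16 bp
  [75,86): 11 bp
  [86,93): 7 bp
  [93,108): 15 bp
  [108,113): 5 bp
  [113,123): 10 bp
  [123,136): 13 bp
  [136,143): 7 bp
  [143,153): 10 bp
  [153,155): 2 bp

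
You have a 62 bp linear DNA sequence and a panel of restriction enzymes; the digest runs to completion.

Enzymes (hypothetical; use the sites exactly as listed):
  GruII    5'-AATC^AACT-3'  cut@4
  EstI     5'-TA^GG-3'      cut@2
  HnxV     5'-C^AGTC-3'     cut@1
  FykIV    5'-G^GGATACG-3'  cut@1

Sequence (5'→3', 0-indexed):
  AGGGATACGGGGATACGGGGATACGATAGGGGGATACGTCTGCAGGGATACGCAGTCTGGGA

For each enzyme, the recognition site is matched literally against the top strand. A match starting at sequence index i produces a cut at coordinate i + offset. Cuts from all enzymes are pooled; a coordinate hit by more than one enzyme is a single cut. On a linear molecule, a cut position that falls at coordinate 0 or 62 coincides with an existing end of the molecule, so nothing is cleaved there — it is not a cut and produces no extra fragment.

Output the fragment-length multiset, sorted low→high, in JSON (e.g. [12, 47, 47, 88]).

Site scan:
  GruII (AATCAACT, off=4): no sites
  EstI TAGG/2: at [26] ⇒ [28]
  HnxV CAGTC/1: at [52] ⇒ [53]
  FykIV GGGATACG/1: at [1, 9, 17, 30, 44] ⇒ [2, 10, 18, 31, 45]

All cut coordinates (distinct, sorted): [2, 10, 18, 28, 31, 45, 53]

Fragment lengths:
  [0,2): 2 bp
  [2,10): 8 bp
  [10,18): 8 bp
  [18,28): 10 bp
  [28,31): 3 bp
  [31,45): 14 bp
  [45,53): 8 bp
  [53,62): 9 bp

[2,3,8,8,8,9,10,14]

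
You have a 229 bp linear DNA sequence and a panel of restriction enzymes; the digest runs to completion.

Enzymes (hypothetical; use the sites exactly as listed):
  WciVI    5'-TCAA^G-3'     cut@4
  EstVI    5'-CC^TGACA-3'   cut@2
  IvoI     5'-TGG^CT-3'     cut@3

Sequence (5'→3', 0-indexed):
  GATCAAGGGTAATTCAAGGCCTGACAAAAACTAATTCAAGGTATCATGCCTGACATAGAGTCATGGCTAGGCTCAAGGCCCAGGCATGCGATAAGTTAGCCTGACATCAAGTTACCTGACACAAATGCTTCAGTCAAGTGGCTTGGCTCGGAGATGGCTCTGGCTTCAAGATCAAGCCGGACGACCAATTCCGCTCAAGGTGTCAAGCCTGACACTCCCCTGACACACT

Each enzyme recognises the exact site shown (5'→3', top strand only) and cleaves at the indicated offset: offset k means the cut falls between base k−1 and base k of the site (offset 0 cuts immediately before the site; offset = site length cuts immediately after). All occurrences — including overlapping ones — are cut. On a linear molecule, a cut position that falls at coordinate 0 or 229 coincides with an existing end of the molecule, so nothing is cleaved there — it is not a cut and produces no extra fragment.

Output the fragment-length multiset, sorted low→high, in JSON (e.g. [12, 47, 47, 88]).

Per-enzyme occurrences:
  WciVI (TCAAG, off=4): starts [2, 13, 35, 72, 106, 133, 165, 171, 194, 202] → cuts [6, 17, 39, 76, 110, 137, 169, 175, 198, 206]
  EstVI (CCTGACA, off=2): starts [19, 48, 99, 114, 207, 218] → cuts [21, 50, 101, 116, 209, 220]
  IvoI (TGGCT, off=3): starts [63, 138, 143, 154, 160] → cuts [66, 141, 146, 157, 163]

Pooled cuts: [6, 17, 21, 39, 50, 66, 76, 101, 110, 116, 137, 141, 146, 157, 163, 169, 175, 198, 206, 209, 220]

Fragment lengths:
  [0,6): 6 bp
  [6,17): 11 bp
  [17,21): 4 bp
  [21,39): 18 bp
  [39,50): 11 bp
  [50,66): 16 bp
  [66,76): 10 bp
  [76,101): 25 bp
  [101,110): 9 bp
  [110,116): 6 bp
  [116,137): 21 bp
  [137,141): 4 bp
  [141,146): 5 bp
  [146,157): 11 bp
  [157,163): 6 bp
  [163,169): 6 bp
  [169,175): 6 bp
  [175,198): 23 bp
  [198,206): 8 bp
  [206,209): 3 bp
  [209,220): 11 bp
  [220,229): 9 bp

[3,4,4,5,6,6,6,6,6,8,9,9,10,11,11,11,11,16,18,21,23,25]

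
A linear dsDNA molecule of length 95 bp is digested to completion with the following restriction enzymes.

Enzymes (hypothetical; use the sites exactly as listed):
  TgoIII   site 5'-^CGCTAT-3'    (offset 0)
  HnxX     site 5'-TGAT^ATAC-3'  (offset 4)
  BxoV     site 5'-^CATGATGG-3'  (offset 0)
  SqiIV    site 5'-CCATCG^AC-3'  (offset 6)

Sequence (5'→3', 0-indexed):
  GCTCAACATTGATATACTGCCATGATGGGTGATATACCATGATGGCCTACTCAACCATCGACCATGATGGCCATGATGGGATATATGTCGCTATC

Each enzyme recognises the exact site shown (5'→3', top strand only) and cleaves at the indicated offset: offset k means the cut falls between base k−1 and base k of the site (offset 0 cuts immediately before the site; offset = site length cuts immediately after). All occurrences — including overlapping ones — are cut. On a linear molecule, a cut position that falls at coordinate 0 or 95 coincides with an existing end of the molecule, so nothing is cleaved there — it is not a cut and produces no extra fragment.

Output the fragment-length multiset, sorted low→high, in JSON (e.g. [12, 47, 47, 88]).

Per-enzyme occurrences:
  TgoIII (CGCTAT, off=0): starts [88] → cuts [88]
  HnxX (TGATATAC, off=4): starts [9, 29] → cuts [13, 33]
  BxoV (CATGATGG, off=0): starts [20, 37, 62, 71] → cuts [20, 37, 62, 71]
  SqiIV (CCATCGAC, off=6): starts [54] → cuts [60]

Pooled cuts: [13, 20, 33, 37, 60, 62, 71, 88]

Fragments:
  [0,13): 13 bp
  [13,20): 7 bp
  [20,33): 13 bp
  [33,37): 4 bp
  [37,60): 23 bp
  [60,62): 2 bp
  [62,71): 9 bp
  [71,88): 17 bp
  [88,95): 7 bp

[2,4,7,7,9,13,13,17,23]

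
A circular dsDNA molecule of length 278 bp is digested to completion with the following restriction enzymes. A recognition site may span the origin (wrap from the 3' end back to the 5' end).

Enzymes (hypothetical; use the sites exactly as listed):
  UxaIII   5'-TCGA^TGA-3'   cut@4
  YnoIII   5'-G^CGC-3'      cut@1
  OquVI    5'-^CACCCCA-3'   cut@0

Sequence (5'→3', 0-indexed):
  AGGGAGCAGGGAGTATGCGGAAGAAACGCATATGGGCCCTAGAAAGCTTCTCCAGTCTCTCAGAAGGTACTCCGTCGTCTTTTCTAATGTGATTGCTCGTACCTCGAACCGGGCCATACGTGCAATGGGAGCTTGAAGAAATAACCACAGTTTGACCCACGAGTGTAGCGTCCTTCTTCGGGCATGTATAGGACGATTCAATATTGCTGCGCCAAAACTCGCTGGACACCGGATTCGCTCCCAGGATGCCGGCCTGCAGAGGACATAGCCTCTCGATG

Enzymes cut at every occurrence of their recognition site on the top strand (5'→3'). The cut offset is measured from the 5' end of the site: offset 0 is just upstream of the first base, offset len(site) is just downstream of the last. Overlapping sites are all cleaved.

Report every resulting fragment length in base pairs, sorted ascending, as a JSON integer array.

[67,211]

Per-enzyme occurrences:
  UxaIII (TCGATGA, off=4): starts [272] → cuts [276]
  YnoIII (GCGC, off=1): starts [208] → cuts [209]
  OquVI (CACCCCA, off=0): no sites

Pooled cuts: [209, 276]

Fragments:
  209→276: 67 bp
  276→209 (wrap): 278-276+209 = 211 bp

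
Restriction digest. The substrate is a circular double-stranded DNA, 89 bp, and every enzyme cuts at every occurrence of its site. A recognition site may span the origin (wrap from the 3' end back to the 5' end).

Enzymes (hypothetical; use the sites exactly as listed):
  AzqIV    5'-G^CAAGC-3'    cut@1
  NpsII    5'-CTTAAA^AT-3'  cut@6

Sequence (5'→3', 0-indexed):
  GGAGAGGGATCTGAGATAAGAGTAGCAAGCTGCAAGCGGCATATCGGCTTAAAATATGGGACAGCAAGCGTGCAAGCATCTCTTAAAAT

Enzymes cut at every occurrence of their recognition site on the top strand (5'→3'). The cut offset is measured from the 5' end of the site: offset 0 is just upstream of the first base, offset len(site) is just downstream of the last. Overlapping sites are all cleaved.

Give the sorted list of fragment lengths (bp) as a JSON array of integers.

Per-enzyme occurrences:
  AzqIV GCAAGC/1: at [24, 31, 63, 71] ⇒ [25, 32, 64, 72]
  NpsII CTTAAAAT/6: at [47, 81] ⇒ [53, 87]

Pooled cuts: [25, 32, 53, 64, 72, 87]

Fragment lengths:
  25→32: 7 bp
  32→53: 21 bp
  53→64: 11 bp
  64→72: 8 bp
  72→87: 15 bp
  87→25 (wrap): 89-87+25 = 27 bp

[7,8,11,15,21,27]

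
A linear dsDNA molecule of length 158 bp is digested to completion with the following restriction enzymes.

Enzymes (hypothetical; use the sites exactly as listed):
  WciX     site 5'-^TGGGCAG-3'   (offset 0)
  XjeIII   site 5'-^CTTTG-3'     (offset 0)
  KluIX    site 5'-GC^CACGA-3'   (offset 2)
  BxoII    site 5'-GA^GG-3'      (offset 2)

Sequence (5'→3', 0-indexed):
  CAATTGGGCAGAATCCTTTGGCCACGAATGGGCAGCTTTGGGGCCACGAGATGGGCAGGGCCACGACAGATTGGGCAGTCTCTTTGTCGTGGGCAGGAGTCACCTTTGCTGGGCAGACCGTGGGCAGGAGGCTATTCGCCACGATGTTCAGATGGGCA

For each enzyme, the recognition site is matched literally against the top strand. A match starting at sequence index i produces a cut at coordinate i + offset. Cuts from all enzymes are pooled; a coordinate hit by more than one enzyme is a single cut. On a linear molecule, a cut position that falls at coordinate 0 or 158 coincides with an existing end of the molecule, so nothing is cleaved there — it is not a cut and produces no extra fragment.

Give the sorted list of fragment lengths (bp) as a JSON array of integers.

Scan for sites:
  WciX (TGGGCAG, off=0): starts [4, 28, 51, 71, 89, 109, 120] → cuts [4, 28, 51, 71, 89, 109, 120]
  XjeIII (CTTTG, off=0): starts [15, 35, 81, 103] → cuts [15, 35, 81, 103]
  KluIX (GCCACGA, off=2): starts [20, 42, 59, 137] → cuts [22, 44, 61, 139]
  BxoII (GAGG, off=2): starts [127] → cuts [129]

Pooled cuts: [4, 15, 22, 28, 35, 44, 51, 61, 71, 81, 89, 103, 109, 120, 129, 139]

Fragments:
  [0,4): 4 bp
  [4,15): 11 bp
  [15,22): 7 bp
  [22,28): 6 bp
  [28,35): 7 bp
  [35,44): 9 bp
  [44,51): 7 bp
  [51,61): 10 bp
  [61,71): 10 bp
  [71,81): 10 bp
  [81,89): 8 bp
  [89,103): 14 bp
  [103,109): 6 bp
  [109,120): 11 bp
  [120,129): 9 bp
  [129,139): 10 bp
  [139,158): 19 bp

[4,6,6,7,7,7,8,9,9,10,10,10,10,11,11,14,19]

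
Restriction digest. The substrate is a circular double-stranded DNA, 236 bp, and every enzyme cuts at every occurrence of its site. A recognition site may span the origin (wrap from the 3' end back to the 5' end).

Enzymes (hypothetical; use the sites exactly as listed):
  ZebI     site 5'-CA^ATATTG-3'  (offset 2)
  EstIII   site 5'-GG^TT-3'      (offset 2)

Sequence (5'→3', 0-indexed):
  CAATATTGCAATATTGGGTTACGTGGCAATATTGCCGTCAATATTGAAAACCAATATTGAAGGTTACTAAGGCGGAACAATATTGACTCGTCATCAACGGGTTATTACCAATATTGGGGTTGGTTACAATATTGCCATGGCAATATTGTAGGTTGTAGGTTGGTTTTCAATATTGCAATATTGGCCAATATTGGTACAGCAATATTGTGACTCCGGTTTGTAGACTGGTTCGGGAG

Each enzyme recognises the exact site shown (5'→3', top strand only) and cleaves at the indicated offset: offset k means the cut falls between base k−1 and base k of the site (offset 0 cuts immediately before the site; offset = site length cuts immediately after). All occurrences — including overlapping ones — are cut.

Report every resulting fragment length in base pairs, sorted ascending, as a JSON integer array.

[4,4,5,6,7,8,8,8,9,9,10,10,10,10,10,12,12,13,14,14,15,16,22]

Site scan:
  ZebI (CAATATTG, off=2): starts [0, 8, 26, 38, 51, 77, 108, 126, 140, 167, 175, 185, 199] → cuts [2, 10, 28, 40, 53, 79, 110, 128, 142, 169, 177, 187, 201]
  EstIII (GGTT, off=2): starts [16, 61, 99, 117, 121, 150, 157, 161, 214, 226] → cuts [18, 63, 101, 119, 123, 152, 159, 163, 216, 228]

All cut coordinates (distinct, sorted): [2, 10, 18, 28, 40, 53, 63, 79, 101, 110, 119, 123, 128, 142, 152, 159, 163, 169, 177, 187, 201, 216, 228]

Fragments:
  2→10: 8 bp
  10→18: 8 bp
  18→28: 10 bp
  28→40: 12 bp
  40→53: 13 bp
  53→63: 10 bp
  63→79: 16 bp
  79→101: 22 bp
  101→110: 9 bp
  110→119: 9 bp
  119→123: 4 bp
  123→128: 5 bp
  128→142: 14 bp
  142→152: 10 bp
  152→159: 7 bp
  159→163: 4 bp
  163→169: 6 bp
  169→177: 8 bp
  177→187: 10 bp
  187→201: 14 bp
  201→216: 15 bp
  216→228: 12 bp
  228→2 (wrap): 236-228+2 = 10 bp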